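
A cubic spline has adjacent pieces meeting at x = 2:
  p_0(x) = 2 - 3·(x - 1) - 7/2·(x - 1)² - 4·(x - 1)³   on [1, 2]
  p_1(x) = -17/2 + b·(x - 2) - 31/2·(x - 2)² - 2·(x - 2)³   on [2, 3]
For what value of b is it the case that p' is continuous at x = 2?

p_0'(x) = -3 - 7·(x - 1) - 12·(x - 1)², so p_0'(2) = -22. On the right, p_1'(2) = b, so b = -22.

-22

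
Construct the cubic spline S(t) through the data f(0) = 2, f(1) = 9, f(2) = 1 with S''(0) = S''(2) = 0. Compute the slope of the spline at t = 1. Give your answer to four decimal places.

Let σ_i = S''(x_i). Step sizes h_i = 1, 1; slopes of the chords Δ_i = (y_(i+1) - y_i)/h_i = 7, -8.
  1·σ_0 + 4·σ_1 + 1·σ_2 = 6(Δ_1 - Δ_0) = -90
Natural end conditions: σ_0 = σ_2 = 0.
Solving: σ_0 = 0, σ_1 = -45/2, σ_2 = 0.
On [1, 2], S'(t) = b_1 + 2c_1·(t - 1) + 3d_1·(t - 1)² with b_1 = Δ_1 - h_1(2σ_1 + σ_2)/6 = -1/2, c_1 = σ_1/2 = -45/4, d_1 = (σ_2 - σ_1)/(6h_1) = 15/4. So S'(1) = -1/2.

-0.5000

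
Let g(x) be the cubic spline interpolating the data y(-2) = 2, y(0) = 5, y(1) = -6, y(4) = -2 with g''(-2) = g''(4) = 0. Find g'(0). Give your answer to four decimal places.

Let M_i = g''(x_i). Step sizes h_i = 2, 1, 3; slopes of the chords Δ_i = (y_(i+1) - y_i)/h_i = 3/2, -11, 4/3.
  2·M_0 + 6·M_1 + 1·M_2 = 6(Δ_1 - Δ_0) = -75
  1·M_1 + 8·M_2 + 3·M_3 = 6(Δ_2 - Δ_1) = 74
Natural end conditions: M_0 = M_3 = 0.
Solving the tridiagonal system: M_0 = 0, M_1 = -674/47, M_2 = 519/47, M_3 = 0.
On [0, 1], g'(x) = b_1 + 2c_1·x + 3d_1·x² with b_1 = Δ_1 - h_1(2M_1 + M_2)/6 = -2273/282, c_1 = M_1/2 = -337/47, d_1 = (M_2 - M_1)/(6h_1) = 1193/282. So g'(0) = -2273/282.

-8.0603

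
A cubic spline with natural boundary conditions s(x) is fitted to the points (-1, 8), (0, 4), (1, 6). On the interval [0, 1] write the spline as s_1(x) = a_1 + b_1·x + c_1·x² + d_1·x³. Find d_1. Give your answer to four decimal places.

-1.5000

With M_i denoting the second derivative at x_i, h_i = 1, 1, and Δ_i = (y_(i+1) − y_i)/h_i = -4, 2:
  1·M_0 + 4·M_1 + 1·M_2 = 6(Δ_1 - Δ_0) = 36
Natural end conditions: M_0 = M_2 = 0.
Solving: M_0 = 0, M_1 = 9, M_2 = 0.
On [0, 1], with s_1(x) = a_1 + b_1·x + c_1·x² + d_1·x³: c_1 = M_1/2 = 9/2, d_1 = (M_2 - M_1)/(6h_1) = -3/2, b_1 = Δ_1 - h_1(2M_1 + M_2)/6 = -1.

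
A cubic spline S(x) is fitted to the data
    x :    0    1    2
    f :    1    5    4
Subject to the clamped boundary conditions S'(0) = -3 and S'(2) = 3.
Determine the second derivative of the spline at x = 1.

-21

Write m_i for S''(x_i). With h_i = 1, 1 and divided differences Δ_i = 4, -1, the continuity of S' gives the tridiagonal system
  1·m_0 + 4·m_1 + 1·m_2 = 6(Δ_1 - Δ_0) = -30
Clamped end conditions give two more equations: 2h_0·m_0 + h_0·m_1 = 6(Δ_0 - S'(0)) = 42 and h_1·m_1 + 2h_1·m_2 = 6(S'(2) - Δ_1) = 24.
Hence m_0 = 63/2, m_1 = -21, m_2 = 45/2.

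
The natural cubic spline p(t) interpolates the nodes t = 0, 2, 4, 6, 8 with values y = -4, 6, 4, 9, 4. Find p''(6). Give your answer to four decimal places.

-5.0893

With m_i denoting the second derivative at x_i, h_i = 2, 2, 2, 2, and Δ_i = (y_(i+1) − y_i)/h_i = 5, -1, 5/2, -5/2:
  2·m_0 + 8·m_1 + 2·m_2 = 6(Δ_1 - Δ_0) = -36
  2·m_1 + 8·m_2 + 2·m_3 = 6(Δ_2 - Δ_1) = 21
  2·m_2 + 8·m_3 + 2·m_4 = 6(Δ_3 - Δ_2) = -30
Natural end conditions: m_0 = m_4 = 0.
Hence m_0 = 0, m_1 = -327/56, m_2 = 75/14, m_3 = -285/56, m_4 = 0.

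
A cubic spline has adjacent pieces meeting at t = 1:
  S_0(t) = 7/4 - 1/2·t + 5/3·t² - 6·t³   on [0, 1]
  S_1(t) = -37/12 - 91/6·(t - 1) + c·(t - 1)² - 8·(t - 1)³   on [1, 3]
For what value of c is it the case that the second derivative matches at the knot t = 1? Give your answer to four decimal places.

S_0''(t) = 10/3 - 36·t, so S_0''(1) = -98/3. On the right, S_1''(1) = 2c, so c = -49/3.

-16.3333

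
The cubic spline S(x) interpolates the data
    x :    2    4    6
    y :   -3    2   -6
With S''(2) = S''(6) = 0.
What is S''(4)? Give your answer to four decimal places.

-4.8750

Let σ_i = S''(x_i). Step sizes h_i = 2, 2; slopes of the chords Δ_i = (y_(i+1) - y_i)/h_i = 5/2, -4.
  2·σ_0 + 8·σ_1 + 2·σ_2 = 6(Δ_1 - Δ_0) = -39
Natural end conditions: σ_0 = σ_2 = 0.
Hence σ_0 = 0, σ_1 = -39/8, σ_2 = 0.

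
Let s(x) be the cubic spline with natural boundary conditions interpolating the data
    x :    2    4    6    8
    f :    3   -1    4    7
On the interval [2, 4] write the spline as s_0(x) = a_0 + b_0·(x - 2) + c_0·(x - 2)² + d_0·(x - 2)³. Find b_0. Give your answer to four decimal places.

-3.2667

With M_i denoting the second derivative at x_i, h_i = 2, 2, 2, and Δ_i = (y_(i+1) − y_i)/h_i = -2, 5/2, 3/2:
  2·M_0 + 8·M_1 + 2·M_2 = 6(Δ_1 - Δ_0) = 27
  2·M_1 + 8·M_2 + 2·M_3 = 6(Δ_2 - Δ_1) = -6
Natural end conditions: M_0 = M_3 = 0.
Forward elimination and back-substitution give M_0 = 0, M_1 = 19/5, M_2 = -17/10, M_3 = 0.
On [2, 4], with s_0(x) = a_0 + b_0·(x - 2) + c_0·(x - 2)² + d_0·(x - 2)³: c_0 = M_0/2 = 0, d_0 = (M_1 - M_0)/(6h_0) = 19/60, b_0 = Δ_0 - h_0(2M_0 + M_1)/6 = -49/15.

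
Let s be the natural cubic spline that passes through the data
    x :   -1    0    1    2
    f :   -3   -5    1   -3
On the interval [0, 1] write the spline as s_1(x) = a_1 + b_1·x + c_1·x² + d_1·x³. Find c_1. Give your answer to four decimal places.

8.4000

Write M_i for s''(x_i). With h_i = 1, 1, 1 and divided differences Δ_i = -2, 6, -4, the continuity of s' gives the tridiagonal system
  1·M_0 + 4·M_1 + 1·M_2 = 6(Δ_1 - Δ_0) = 48
  1·M_1 + 4·M_2 + 1·M_3 = 6(Δ_2 - Δ_1) = -60
Natural end conditions: M_0 = M_3 = 0.
Hence M_0 = 0, M_1 = 84/5, M_2 = -96/5, M_3 = 0.
On [0, 1], with s_1(x) = a_1 + b_1·x + c_1·x² + d_1·x³: c_1 = M_1/2 = 42/5, d_1 = (M_2 - M_1)/(6h_1) = -6, b_1 = Δ_1 - h_1(2M_1 + M_2)/6 = 18/5.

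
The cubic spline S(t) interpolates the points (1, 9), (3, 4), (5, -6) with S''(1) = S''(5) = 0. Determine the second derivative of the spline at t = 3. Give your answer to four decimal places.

Put m_i = S'' at the i-th knot. Here h = (2, 2) and Δ = (-5/2, -5), so the interior equations h_(i-1)·m_(i-1) + 2(h_(i-1)+h_i)·m_i + h_i·m_(i+1) = 6(Δ_i − Δ_(i-1)) read
  2·m_0 + 8·m_1 + 2·m_2 = 6(Δ_1 - Δ_0) = -15
Natural end conditions: m_0 = m_2 = 0.
Solving the tridiagonal system: m_0 = 0, m_1 = -15/8, m_2 = 0.

-1.8750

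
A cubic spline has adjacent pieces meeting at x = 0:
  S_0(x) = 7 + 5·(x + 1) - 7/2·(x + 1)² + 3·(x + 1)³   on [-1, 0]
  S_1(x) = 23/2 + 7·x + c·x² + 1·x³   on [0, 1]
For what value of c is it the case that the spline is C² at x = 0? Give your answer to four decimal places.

5.5000

S_0''(x) = -7 + 18·(x + 1), so S_0''(0) = 11. On the right, S_1''(0) = 2c, so c = 11/2.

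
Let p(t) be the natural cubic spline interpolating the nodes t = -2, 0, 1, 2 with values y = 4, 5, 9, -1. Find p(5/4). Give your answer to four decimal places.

With σ_i denoting the second derivative at x_i, h_i = 2, 1, 1, and Δ_i = (y_(i+1) − y_i)/h_i = 1/2, 4, -10:
  2·σ_0 + 6·σ_1 + 1·σ_2 = 6(Δ_1 - Δ_0) = 21
  1·σ_1 + 4·σ_2 + 1·σ_3 = 6(Δ_2 - Δ_1) = -84
Natural end conditions: σ_0 = σ_3 = 0.
Hence σ_0 = 0, σ_1 = 168/23, σ_2 = -525/23, σ_3 = 0.
On [1, 2], p(t) = 9 - 55/23·(t - 1) - 525/46·(t - 1)² + 175/46·(t - 1)³.
With (t - 1) = 1/4: p(5/4) = 22811/2944.

7.7483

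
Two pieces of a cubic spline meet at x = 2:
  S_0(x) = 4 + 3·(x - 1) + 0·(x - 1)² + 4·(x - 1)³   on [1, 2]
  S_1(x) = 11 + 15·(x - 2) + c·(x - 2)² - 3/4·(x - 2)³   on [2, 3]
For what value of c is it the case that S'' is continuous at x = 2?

12

S_0''(x) = 0 + 24·(x - 1), so S_0''(2) = 24. On the right, S_1''(2) = 2c, so c = 12.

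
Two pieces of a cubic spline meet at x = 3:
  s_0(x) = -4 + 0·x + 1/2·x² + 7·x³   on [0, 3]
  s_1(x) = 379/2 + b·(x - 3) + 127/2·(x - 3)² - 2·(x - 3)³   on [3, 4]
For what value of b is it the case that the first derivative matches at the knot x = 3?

s_0'(x) = 0 + 1·x + 21·x², so s_0'(3) = 192. On the right, s_1'(3) = b, so b = 192.

192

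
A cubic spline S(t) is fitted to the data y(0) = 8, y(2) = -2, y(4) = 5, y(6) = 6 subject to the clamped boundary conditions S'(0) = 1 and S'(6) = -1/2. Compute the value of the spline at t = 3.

With m_i denoting the second derivative at x_i, h_i = 2, 2, 2, and Δ_i = (y_(i+1) − y_i)/h_i = -5, 7/2, 1/2:
  2·m_0 + 8·m_1 + 2·m_2 = 6(Δ_1 - Δ_0) = 51
  2·m_1 + 8·m_2 + 2·m_3 = 6(Δ_2 - Δ_1) = -18
Clamped end conditions give two more equations: 2h_0·m_0 + h_0·m_1 = 6(Δ_0 - S'(0)) = -36 and h_2·m_2 + 2h_2·m_3 = 6(S'(6) - Δ_2) = -6.
Solving: m_0 = -147/10, m_1 = 57/5, m_2 = -27/5, m_3 = 6/5.
On [2, 4], S(t) = -2 - 23/10·(t - 2) + 57/10·(t - 2)² - 7/5·(t - 2)³.
With (t - 2) = 1: S(3) = 0.

0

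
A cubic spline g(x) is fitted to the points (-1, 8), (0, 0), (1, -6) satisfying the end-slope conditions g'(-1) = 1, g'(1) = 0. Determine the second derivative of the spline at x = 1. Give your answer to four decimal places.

14.5000

Write M_i for g''(x_i). With h_i = 1, 1 and divided differences Δ_i = -8, -6, the continuity of g' gives the tridiagonal system
  1·M_0 + 4·M_1 + 1·M_2 = 6(Δ_1 - Δ_0) = 12
Clamped end conditions give two more equations: 2h_0·M_0 + h_0·M_1 = 6(Δ_0 - g'(-1)) = -54 and h_1·M_1 + 2h_1·M_2 = 6(g'(1) - Δ_1) = 36.
Solving the tridiagonal system: M_0 = -61/2, M_1 = 7, M_2 = 29/2.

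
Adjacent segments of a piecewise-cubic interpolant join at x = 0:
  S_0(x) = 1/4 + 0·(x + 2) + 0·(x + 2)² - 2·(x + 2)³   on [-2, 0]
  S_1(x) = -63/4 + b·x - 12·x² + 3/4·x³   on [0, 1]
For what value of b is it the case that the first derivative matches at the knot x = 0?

-24

S_0'(x) = 0 + 0·(x + 2) - 6·(x + 2)², so S_0'(0) = -24. On the right, S_1'(0) = b, so b = -24.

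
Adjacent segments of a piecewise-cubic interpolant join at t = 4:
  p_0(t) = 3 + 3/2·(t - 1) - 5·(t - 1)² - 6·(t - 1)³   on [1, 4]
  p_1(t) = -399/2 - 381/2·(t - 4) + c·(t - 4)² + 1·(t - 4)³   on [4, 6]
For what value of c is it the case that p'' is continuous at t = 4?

-59

p_0''(t) = -10 - 36·(t - 1), so p_0''(4) = -118. On the right, p_1''(4) = 2c, so c = -59.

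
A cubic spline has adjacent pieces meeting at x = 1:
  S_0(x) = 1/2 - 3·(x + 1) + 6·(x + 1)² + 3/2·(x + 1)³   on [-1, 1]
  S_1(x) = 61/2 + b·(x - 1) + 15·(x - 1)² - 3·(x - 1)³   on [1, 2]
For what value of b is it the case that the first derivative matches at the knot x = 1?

39

S_0'(x) = -3 + 12·(x + 1) + 9/2·(x + 1)², so S_0'(1) = 39. On the right, S_1'(1) = b, so b = 39.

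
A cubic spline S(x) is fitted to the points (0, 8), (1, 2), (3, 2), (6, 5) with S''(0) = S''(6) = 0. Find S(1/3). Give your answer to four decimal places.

5.6931

Put σ_i = S'' at the i-th knot. Here h = (1, 2, 3) and Δ = (-6, 0, 1), so the interior equations h_(i-1)·σ_(i-1) + 2(h_(i-1)+h_i)·σ_i + h_i·σ_(i+1) = 6(Δ_i − Δ_(i-1)) read
  1·σ_0 + 6·σ_1 + 2·σ_2 = 6(Δ_1 - Δ_0) = 36
  2·σ_1 + 10·σ_2 + 3·σ_3 = 6(Δ_2 - Δ_1) = 6
Natural end conditions: σ_0 = σ_3 = 0.
Solving the tridiagonal system: σ_0 = 0, σ_1 = 87/14, σ_2 = -9/14, σ_3 = 0.
On [0, 1], S(x) = 8 - 197/28·x + 0·x² + 29/28·x³.
With x = 1/3: S(1/3) = 1076/189.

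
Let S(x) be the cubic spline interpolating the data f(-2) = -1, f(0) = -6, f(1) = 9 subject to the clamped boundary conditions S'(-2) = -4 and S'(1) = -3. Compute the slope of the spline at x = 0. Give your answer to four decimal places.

15.4167

Put σ_i = S'' at the i-th knot. Here h = (2, 1) and Δ = (-5/2, 15), so the interior equations h_(i-1)·σ_(i-1) + 2(h_(i-1)+h_i)·σ_i + h_i·σ_(i+1) = 6(Δ_i − Δ_(i-1)) read
  2·σ_0 + 6·σ_1 + 1·σ_2 = 6(Δ_1 - Δ_0) = 105
Clamped end conditions give two more equations: 2h_0·σ_0 + h_0·σ_1 = 6(Δ_0 - S'(-2)) = 9 and h_1·σ_1 + 2h_1·σ_2 = 6(S'(1) - Δ_1) = -108.
Hence σ_0 = -179/12, σ_1 = 103/3, σ_2 = -427/6.
On [0, 1], S'(x) = b_1 + 2c_1·x + 3d_1·x² with b_1 = Δ_1 - h_1(2σ_1 + σ_2)/6 = 185/12, c_1 = σ_1/2 = 103/6, d_1 = (σ_2 - σ_1)/(6h_1) = -211/12. So S'(0) = 185/12.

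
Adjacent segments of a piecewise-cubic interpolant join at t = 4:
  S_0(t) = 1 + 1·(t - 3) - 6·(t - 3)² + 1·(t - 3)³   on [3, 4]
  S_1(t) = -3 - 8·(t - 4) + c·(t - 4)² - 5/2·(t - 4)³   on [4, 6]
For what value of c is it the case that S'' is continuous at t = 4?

-3

S_0''(t) = -12 + 6·(t - 3), so S_0''(4) = -6. On the right, S_1''(4) = 2c, so c = -3.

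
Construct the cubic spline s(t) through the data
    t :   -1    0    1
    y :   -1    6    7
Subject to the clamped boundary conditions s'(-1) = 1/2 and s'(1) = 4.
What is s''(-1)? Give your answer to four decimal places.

30.2500

Write M_i for s''(x_i). With h_i = 1, 1 and divided differences Δ_i = 7, 1, the continuity of s' gives the tridiagonal system
  1·M_0 + 4·M_1 + 1·M_2 = 6(Δ_1 - Δ_0) = -36
Clamped end conditions give two more equations: 2h_0·M_0 + h_0·M_1 = 6(Δ_0 - s'(-1)) = 39 and h_1·M_1 + 2h_1·M_2 = 6(s'(1) - Δ_1) = 18.
Solving: M_0 = 121/4, M_1 = -43/2, M_2 = 79/4.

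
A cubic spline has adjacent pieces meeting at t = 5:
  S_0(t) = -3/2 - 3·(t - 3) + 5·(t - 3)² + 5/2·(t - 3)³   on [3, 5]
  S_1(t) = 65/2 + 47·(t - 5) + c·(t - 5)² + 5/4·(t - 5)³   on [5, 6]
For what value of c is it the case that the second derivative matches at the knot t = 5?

20

S_0''(t) = 10 + 15·(t - 3), so S_0''(5) = 40. On the right, S_1''(5) = 2c, so c = 20.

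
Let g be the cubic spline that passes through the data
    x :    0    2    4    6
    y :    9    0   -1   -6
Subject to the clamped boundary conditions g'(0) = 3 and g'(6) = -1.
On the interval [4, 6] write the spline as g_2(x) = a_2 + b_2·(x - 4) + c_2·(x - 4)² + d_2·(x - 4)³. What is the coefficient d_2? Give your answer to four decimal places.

0.7667

With M_i denoting the second derivative at x_i, h_i = 2, 2, 2, and Δ_i = (y_(i+1) − y_i)/h_i = -9/2, -1/2, -5/2:
  2·M_0 + 8·M_1 + 2·M_2 = 6(Δ_1 - Δ_0) = 24
  2·M_1 + 8·M_2 + 2·M_3 = 6(Δ_2 - Δ_1) = -12
Clamped end conditions give two more equations: 2h_0·M_0 + h_0·M_1 = 6(Δ_0 - g'(0)) = -45 and h_2·M_2 + 2h_2·M_3 = 6(g'(6) - Δ_2) = 9.
Solving: M_0 = -457/30, M_1 = 239/30, M_2 = -139/30, M_3 = 137/30.
On [4, 6], with g_2(x) = a_2 + b_2·(x - 4) + c_2·(x - 4)² + d_2·(x - 4)³: c_2 = M_2/2 = -139/60, d_2 = (M_3 - M_2)/(6h_2) = 23/30, b_2 = Δ_2 - h_2(2M_2 + M_3)/6 = -14/15.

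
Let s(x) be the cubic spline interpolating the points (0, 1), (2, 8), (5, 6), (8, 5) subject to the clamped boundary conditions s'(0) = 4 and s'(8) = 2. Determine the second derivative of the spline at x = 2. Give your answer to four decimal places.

-2.7105

Let m_i = s''(x_i). Step sizes h_i = 2, 3, 3; slopes of the chords Δ_i = (y_(i+1) - y_i)/h_i = 7/2, -2/3, -1/3.
  2·m_0 + 10·m_1 + 3·m_2 = 6(Δ_1 - Δ_0) = -25
  3·m_1 + 12·m_2 + 3·m_3 = 6(Δ_2 - Δ_1) = 2
Clamped end conditions give two more equations: 2h_0·m_0 + h_0·m_1 = 6(Δ_0 - s'(0)) = -3 and h_2·m_2 + 2h_2·m_3 = 6(s'(8) - Δ_2) = 14.
Hence m_0 = 23/38, m_1 = -103/38, m_2 = 17/57, m_3 = 83/38.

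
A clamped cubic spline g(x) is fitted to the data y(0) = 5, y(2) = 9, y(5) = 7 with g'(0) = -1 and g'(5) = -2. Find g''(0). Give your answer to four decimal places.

Write σ_i for g''(x_i). With h_i = 2, 3 and divided differences Δ_i = 2, -2/3, the continuity of g' gives the tridiagonal system
  2·σ_0 + 10·σ_1 + 3·σ_2 = 6(Δ_1 - Δ_0) = -16
Clamped end conditions give two more equations: 2h_0·σ_0 + h_0·σ_1 = 6(Δ_0 - g'(0)) = 18 and h_1·σ_1 + 2h_1·σ_2 = 6(g'(5) - Δ_1) = -8.
Solving the tridiagonal system: σ_0 = 59/10, σ_1 = -14/5, σ_2 = 1/15.

5.9000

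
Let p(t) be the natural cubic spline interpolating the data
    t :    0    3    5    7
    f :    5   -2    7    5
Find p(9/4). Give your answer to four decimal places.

Write m_i for p''(x_i). With h_i = 3, 2, 2 and divided differences Δ_i = -7/3, 9/2, -1, the continuity of p' gives the tridiagonal system
  3·m_0 + 10·m_1 + 2·m_2 = 6(Δ_1 - Δ_0) = 41
  2·m_1 + 8·m_2 + 2·m_3 = 6(Δ_2 - Δ_1) = -33
Natural end conditions: m_0 = m_3 = 0.
Hence m_0 = 0, m_1 = 197/38, m_2 = -103/19, m_3 = 0.
On [0, 3], p(t) = 5 - 1123/228·t + 0·t² + 197/684·t³.
With t = 9/4: p(9/4) = -13627/4864.

-2.8016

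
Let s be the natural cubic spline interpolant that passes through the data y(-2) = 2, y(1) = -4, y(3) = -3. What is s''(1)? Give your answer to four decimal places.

1.5000

Write σ_i for s''(x_i). With h_i = 3, 2 and divided differences Δ_i = -2, 1/2, the continuity of s' gives the tridiagonal system
  3·σ_0 + 10·σ_1 + 2·σ_2 = 6(Δ_1 - Δ_0) = 15
Natural end conditions: σ_0 = σ_2 = 0.
Forward elimination and back-substitution give σ_0 = 0, σ_1 = 3/2, σ_2 = 0.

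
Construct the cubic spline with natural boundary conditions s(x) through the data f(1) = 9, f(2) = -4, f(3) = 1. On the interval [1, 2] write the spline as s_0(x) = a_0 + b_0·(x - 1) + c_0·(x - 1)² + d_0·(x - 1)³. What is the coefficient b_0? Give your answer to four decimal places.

-17.5000

Write M_i for s''(x_i). With h_i = 1, 1 and divided differences Δ_i = -13, 5, the continuity of s' gives the tridiagonal system
  1·M_0 + 4·M_1 + 1·M_2 = 6(Δ_1 - Δ_0) = 108
Natural end conditions: M_0 = M_2 = 0.
Forward elimination and back-substitution give M_0 = 0, M_1 = 27, M_2 = 0.
On [1, 2], with s_0(x) = a_0 + b_0·(x - 1) + c_0·(x - 1)² + d_0·(x - 1)³: c_0 = M_0/2 = 0, d_0 = (M_1 - M_0)/(6h_0) = 9/2, b_0 = Δ_0 - h_0(2M_0 + M_1)/6 = -35/2.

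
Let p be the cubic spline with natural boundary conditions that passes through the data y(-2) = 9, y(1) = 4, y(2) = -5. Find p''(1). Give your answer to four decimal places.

-5.5000

Let σ_i = p''(x_i). Step sizes h_i = 3, 1; slopes of the chords Δ_i = (y_(i+1) - y_i)/h_i = -5/3, -9.
  3·σ_0 + 8·σ_1 + 1·σ_2 = 6(Δ_1 - Δ_0) = -44
Natural end conditions: σ_0 = σ_2 = 0.
Forward elimination and back-substitution give σ_0 = 0, σ_1 = -11/2, σ_2 = 0.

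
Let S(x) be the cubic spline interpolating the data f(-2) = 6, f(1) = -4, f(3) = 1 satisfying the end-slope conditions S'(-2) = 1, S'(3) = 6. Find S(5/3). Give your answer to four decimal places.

-4.1111

Put m_i = S'' at the i-th knot. Here h = (3, 2) and Δ = (-10/3, 5/2), so the interior equations h_(i-1)·m_(i-1) + 2(h_(i-1)+h_i)·m_i + h_i·m_(i+1) = 6(Δ_i − Δ_(i-1)) read
  3·m_0 + 10·m_1 + 2·m_2 = 6(Δ_1 - Δ_0) = 35
Clamped end conditions give two more equations: 2h_0·m_0 + h_0·m_1 = 6(Δ_0 - S'(-2)) = -26 and h_1·m_1 + 2h_1·m_2 = 6(S'(3) - Δ_1) = 21.
Solving the tridiagonal system: m_0 = -41/6, m_1 = 5, m_2 = 11/4.
On [1, 3], S(x) = -4 - 7/4·(x - 1) + 5/2·(x - 1)² - 3/16·(x - 1)³.
With (x - 1) = 2/3: S(5/3) = -37/9.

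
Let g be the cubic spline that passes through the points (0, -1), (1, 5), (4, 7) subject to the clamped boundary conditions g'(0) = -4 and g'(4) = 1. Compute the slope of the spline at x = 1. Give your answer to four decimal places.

Write M_i for g''(x_i). With h_i = 1, 3 and divided differences Δ_i = 6, 2/3, the continuity of g' gives the tridiagonal system
  1·M_0 + 8·M_1 + 3·M_2 = 6(Δ_1 - Δ_0) = -32
Clamped end conditions give two more equations: 2h_0·M_0 + h_0·M_1 = 6(Δ_0 - g'(0)) = 60 and h_1·M_1 + 2h_1·M_2 = 6(g'(4) - Δ_1) = 2.
Hence M_0 = 141/4, M_1 = -21/2, M_2 = 67/12.
On [1, 4], g'(x) = b_1 + 2c_1·(x - 1) + 3d_1·(x - 1)² with b_1 = Δ_1 - h_1(2M_1 + M_2)/6 = 67/8, c_1 = M_1/2 = -21/4, d_1 = (M_2 - M_1)/(6h_1) = 193/216. So g'(1) = 67/8.

8.3750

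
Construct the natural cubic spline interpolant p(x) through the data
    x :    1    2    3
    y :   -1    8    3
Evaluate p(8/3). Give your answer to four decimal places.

5.7037

Write M_i for p''(x_i). With h_i = 1, 1 and divided differences Δ_i = 9, -5, the continuity of p' gives the tridiagonal system
  1·M_0 + 4·M_1 + 1·M_2 = 6(Δ_1 - Δ_0) = -84
Natural end conditions: M_0 = M_2 = 0.
Solving: M_0 = 0, M_1 = -21, M_2 = 0.
On [2, 3], p(x) = 8 + 2·(x - 2) - 21/2·(x - 2)² + 7/2·(x - 2)³.
With (x - 2) = 2/3: p(8/3) = 154/27.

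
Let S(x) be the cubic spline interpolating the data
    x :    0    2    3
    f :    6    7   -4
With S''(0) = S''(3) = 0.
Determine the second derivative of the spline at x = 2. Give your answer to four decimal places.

-11.5000

Write m_i for S''(x_i). With h_i = 2, 1 and divided differences Δ_i = 1/2, -11, the continuity of S' gives the tridiagonal system
  2·m_0 + 6·m_1 + 1·m_2 = 6(Δ_1 - Δ_0) = -69
Natural end conditions: m_0 = m_2 = 0.
Hence m_0 = 0, m_1 = -23/2, m_2 = 0.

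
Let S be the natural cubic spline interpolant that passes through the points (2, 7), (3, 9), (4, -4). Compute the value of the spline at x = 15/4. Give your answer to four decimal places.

0.1289

Put M_i = S'' at the i-th knot. Here h = (1, 1) and Δ = (2, -13), so the interior equations h_(i-1)·M_(i-1) + 2(h_(i-1)+h_i)·M_i + h_i·M_(i+1) = 6(Δ_i − Δ_(i-1)) read
  1·M_0 + 4·M_1 + 1·M_2 = 6(Δ_1 - Δ_0) = -90
Natural end conditions: M_0 = M_2 = 0.
Forward elimination and back-substitution give M_0 = 0, M_1 = -45/2, M_2 = 0.
On [3, 4], S(x) = 9 - 11/2·(x - 3) - 45/4·(x - 3)² + 15/4·(x - 3)³.
With (x - 3) = 3/4: S(15/4) = 33/256.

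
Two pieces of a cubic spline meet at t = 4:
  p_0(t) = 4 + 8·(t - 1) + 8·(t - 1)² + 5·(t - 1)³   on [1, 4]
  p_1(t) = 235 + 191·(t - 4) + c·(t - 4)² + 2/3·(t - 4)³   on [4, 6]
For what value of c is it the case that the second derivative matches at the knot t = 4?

p_0''(t) = 16 + 30·(t - 1), so p_0''(4) = 106. On the right, p_1''(4) = 2c, so c = 53.

53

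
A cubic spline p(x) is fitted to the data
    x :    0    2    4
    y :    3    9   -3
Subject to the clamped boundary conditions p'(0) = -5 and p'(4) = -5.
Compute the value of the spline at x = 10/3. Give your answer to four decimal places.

With σ_i denoting the second derivative at x_i, h_i = 2, 2, and Δ_i = (y_(i+1) − y_i)/h_i = 3, -6:
  2·σ_0 + 8·σ_1 + 2·σ_2 = 6(Δ_1 - Δ_0) = -54
Clamped end conditions give two more equations: 2h_0·σ_0 + h_0·σ_1 = 6(Δ_0 - p'(0)) = 48 and h_1·σ_1 + 2h_1·σ_2 = 6(p'(4) - Δ_1) = 6.
Forward elimination and back-substitution give σ_0 = 75/4, σ_1 = -27/2, σ_2 = 33/4.
On [2, 4], p(x) = 9 + 1/4·(x - 2) - 27/4·(x - 2)² + 29/16·(x - 2)³.
With (x - 2) = 4/3: p(10/3) = 44/27.

1.6296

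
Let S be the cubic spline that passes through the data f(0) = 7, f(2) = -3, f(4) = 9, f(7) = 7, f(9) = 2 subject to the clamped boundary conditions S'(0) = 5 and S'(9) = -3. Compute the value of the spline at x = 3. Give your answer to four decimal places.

0.9329

With M_i denoting the second derivative at x_i, h_i = 2, 2, 3, 2, and Δ_i = (y_(i+1) − y_i)/h_i = -5, 6, -2/3, -5/2:
  2·M_0 + 8·M_1 + 2·M_2 = 6(Δ_1 - Δ_0) = 66
  2·M_1 + 10·M_2 + 3·M_3 = 6(Δ_2 - Δ_1) = -40
  3·M_2 + 10·M_3 + 2·M_4 = 6(Δ_3 - Δ_2) = -11
Clamped end conditions give two more equations: 2h_0·M_0 + h_0·M_1 = 6(Δ_0 - S'(0)) = -60 and h_3·M_3 + 2h_3·M_4 = 6(S'(9) - Δ_3) = -3.
Forward elimination and back-substitution give M_0 = -8123/354, M_1 = 2813/177, M_2 = -2699/354, M_3 = 263/177, M_4 = -1057/708.
On [2, 4], S(x) = -3 - 727/354·(x - 2) + 2813/354·(x - 2)² - 925/472·(x - 2)³.
With (x - 2) = 1: S(3) = 1321/1416.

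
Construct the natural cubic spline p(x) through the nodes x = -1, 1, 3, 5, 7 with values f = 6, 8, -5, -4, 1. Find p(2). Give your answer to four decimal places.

1.5603

Put M_i = p'' at the i-th knot. Here h = (2, 2, 2, 2) and Δ = (1, -13/2, 1/2, 5/2), so the interior equations h_(i-1)·M_(i-1) + 2(h_(i-1)+h_i)·M_i + h_i·M_(i+1) = 6(Δ_i − Δ_(i-1)) read
  2·M_0 + 8·M_1 + 2·M_2 = 6(Δ_1 - Δ_0) = -45
  2·M_1 + 8·M_2 + 2·M_3 = 6(Δ_2 - Δ_1) = 42
  2·M_2 + 8·M_3 + 2·M_4 = 6(Δ_3 - Δ_2) = 12
Natural end conditions: M_0 = M_4 = 0.
Hence M_0 = 0, M_1 = -831/112, M_2 = 201/28, M_3 = -33/112, M_4 = 0.
On [1, 3], p(x) = 8 - 221/56·(x - 1) - 831/224·(x - 1)² + 545/448·(x - 1)³.
With (x - 1) = 1: p(2) = 699/448.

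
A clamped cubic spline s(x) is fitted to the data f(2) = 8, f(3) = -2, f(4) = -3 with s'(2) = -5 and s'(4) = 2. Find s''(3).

Write σ_i for s''(x_i). With h_i = 1, 1 and divided differences Δ_i = -10, -1, the continuity of s' gives the tridiagonal system
  1·σ_0 + 4·σ_1 + 1·σ_2 = 6(Δ_1 - Δ_0) = 54
Clamped end conditions give two more equations: 2h_0·σ_0 + h_0·σ_1 = 6(Δ_0 - s'(2)) = -30 and h_1·σ_1 + 2h_1·σ_2 = 6(s'(4) - Δ_1) = 18.
Hence σ_0 = -25, σ_1 = 20, σ_2 = -1.

20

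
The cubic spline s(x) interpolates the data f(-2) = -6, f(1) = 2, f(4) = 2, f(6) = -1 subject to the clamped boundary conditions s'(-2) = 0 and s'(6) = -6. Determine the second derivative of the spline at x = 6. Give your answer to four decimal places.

-7.4474

With σ_i denoting the second derivative at x_i, h_i = 3, 3, 2, and Δ_i = (y_(i+1) − y_i)/h_i = 8/3, 0, -3/2:
  3·σ_0 + 12·σ_1 + 3·σ_2 = 6(Δ_1 - Δ_0) = -16
  3·σ_1 + 10·σ_2 + 2·σ_3 = 6(Δ_2 - Δ_1) = -9
Clamped end conditions give two more equations: 2h_0·σ_0 + h_0·σ_1 = 6(Δ_0 - s'(-2)) = 16 and h_2·σ_2 + 2h_2·σ_3 = 6(s'(6) - Δ_2) = -27.
Forward elimination and back-substitution give σ_0 = 457/114, σ_1 = -51/19, σ_2 = 53/38, σ_3 = -283/38.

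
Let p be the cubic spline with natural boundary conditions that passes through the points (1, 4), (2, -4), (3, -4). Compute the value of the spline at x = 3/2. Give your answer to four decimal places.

-0.7500

Write M_i for p''(x_i). With h_i = 1, 1 and divided differences Δ_i = -8, 0, the continuity of p' gives the tridiagonal system
  1·M_0 + 4·M_1 + 1·M_2 = 6(Δ_1 - Δ_0) = 48
Natural end conditions: M_0 = M_2 = 0.
Forward elimination and back-substitution give M_0 = 0, M_1 = 12, M_2 = 0.
On [1, 2], p(x) = 4 - 10·(x - 1) + 0·(x - 1)² + 2·(x - 1)³.
With (x - 1) = 1/2: p(3/2) = -3/4.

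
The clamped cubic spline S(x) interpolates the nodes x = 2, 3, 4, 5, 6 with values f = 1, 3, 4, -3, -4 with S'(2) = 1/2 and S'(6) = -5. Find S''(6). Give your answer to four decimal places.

-21.3036

Put M_i = S'' at the i-th knot. Here h = (1, 1, 1, 1) and Δ = (2, 1, -7, -1), so the interior equations h_(i-1)·M_(i-1) + 2(h_(i-1)+h_i)·M_i + h_i·M_(i+1) = 6(Δ_i − Δ_(i-1)) read
  1·M_0 + 4·M_1 + 1·M_2 = 6(Δ_1 - Δ_0) = -6
  1·M_1 + 4·M_2 + 1·M_3 = 6(Δ_2 - Δ_1) = -48
  1·M_2 + 4·M_3 + 1·M_4 = 6(Δ_3 - Δ_2) = 36
Clamped end conditions give two more equations: 2h_0·M_0 + h_0·M_1 = 6(Δ_0 - S'(2)) = 9 and h_3·M_3 + 2h_3·M_4 = 6(S'(6) - Δ_3) = -24.
Hence M_0 = 199/56, M_1 = 53/28, M_2 = -137/8, M_3 = 521/28, M_4 = -1193/56.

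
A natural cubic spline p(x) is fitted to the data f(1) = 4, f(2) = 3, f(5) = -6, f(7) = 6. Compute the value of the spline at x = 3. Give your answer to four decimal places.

Let M_i = p''(x_i). Step sizes h_i = 1, 3, 2; slopes of the chords Δ_i = (y_(i+1) - y_i)/h_i = -1, -3, 6.
  1·M_0 + 8·M_1 + 3·M_2 = 6(Δ_1 - Δ_0) = -12
  3·M_1 + 10·M_2 + 2·M_3 = 6(Δ_2 - Δ_1) = 54
Natural end conditions: M_0 = M_3 = 0.
Solving: M_0 = 0, M_1 = -282/71, M_2 = 468/71, M_3 = 0.
On [2, 5], p(x) = 3 - 165/71·(x - 2) - 141/71·(x - 2)² + 125/213·(x - 2)³.
With (x - 2) = 1: p(3) = -154/213.

-0.7230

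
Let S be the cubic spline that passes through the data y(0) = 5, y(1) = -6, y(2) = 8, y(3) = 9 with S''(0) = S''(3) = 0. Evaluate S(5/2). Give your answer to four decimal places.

With σ_i denoting the second derivative at x_i, h_i = 1, 1, 1, and Δ_i = (y_(i+1) − y_i)/h_i = -11, 14, 1:
  1·σ_0 + 4·σ_1 + 1·σ_2 = 6(Δ_1 - Δ_0) = 150
  1·σ_1 + 4·σ_2 + 1·σ_3 = 6(Δ_2 - Δ_1) = -78
Natural end conditions: σ_0 = σ_3 = 0.
Solving: σ_0 = 0, σ_1 = 226/5, σ_2 = -154/5, σ_3 = 0.
On [2, 3], S(x) = 8 + 169/15·(x - 2) - 77/5·(x - 2)² + 77/15·(x - 2)³.
With (x - 2) = 1/2: S(5/2) = 417/40.

10.4250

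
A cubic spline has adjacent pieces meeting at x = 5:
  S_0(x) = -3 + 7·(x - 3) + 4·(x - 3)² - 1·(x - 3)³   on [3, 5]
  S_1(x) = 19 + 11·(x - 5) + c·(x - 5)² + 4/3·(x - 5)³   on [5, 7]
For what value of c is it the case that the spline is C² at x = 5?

S_0''(x) = 8 - 6·(x - 3), so S_0''(5) = -4. On the right, S_1''(5) = 2c, so c = -2.

-2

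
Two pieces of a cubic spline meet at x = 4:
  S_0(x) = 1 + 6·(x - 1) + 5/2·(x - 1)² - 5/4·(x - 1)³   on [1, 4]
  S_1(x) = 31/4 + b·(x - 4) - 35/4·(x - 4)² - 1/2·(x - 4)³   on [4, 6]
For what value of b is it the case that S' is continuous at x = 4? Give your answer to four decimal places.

-12.7500

S_0'(x) = 6 + 5·(x - 1) - 15/4·(x - 1)², so S_0'(4) = -51/4. On the right, S_1'(4) = b, so b = -51/4.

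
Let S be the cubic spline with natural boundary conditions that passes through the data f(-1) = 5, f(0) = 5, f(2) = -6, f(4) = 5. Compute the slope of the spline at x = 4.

Let σ_i = S''(x_i). Step sizes h_i = 1, 2, 2; slopes of the chords Δ_i = (y_(i+1) - y_i)/h_i = 0, -11/2, 11/2.
  1·σ_0 + 6·σ_1 + 2·σ_2 = 6(Δ_1 - Δ_0) = -33
  2·σ_1 + 8·σ_2 + 2·σ_3 = 6(Δ_2 - Δ_1) = 66
Natural end conditions: σ_0 = σ_3 = 0.
Forward elimination and back-substitution give σ_0 = 0, σ_1 = -9, σ_2 = 21/2, σ_3 = 0.
On [2, 4], S'(x) = b_2 + 2c_2·(x - 2) + 3d_2·(x - 2)² with b_2 = Δ_2 - h_2(2σ_2 + σ_3)/6 = -3/2, c_2 = σ_2/2 = 21/4, d_2 = (σ_3 - σ_2)/(6h_2) = -7/8. So S'(4) = 9.

9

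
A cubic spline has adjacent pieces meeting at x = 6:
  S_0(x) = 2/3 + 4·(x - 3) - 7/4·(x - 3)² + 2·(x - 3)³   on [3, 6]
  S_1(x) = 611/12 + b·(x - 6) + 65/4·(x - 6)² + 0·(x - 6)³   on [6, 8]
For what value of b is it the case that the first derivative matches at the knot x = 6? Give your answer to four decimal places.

47.5000

S_0'(x) = 4 - 7/2·(x - 3) + 6·(x - 3)², so S_0'(6) = 95/2. On the right, S_1'(6) = b, so b = 95/2.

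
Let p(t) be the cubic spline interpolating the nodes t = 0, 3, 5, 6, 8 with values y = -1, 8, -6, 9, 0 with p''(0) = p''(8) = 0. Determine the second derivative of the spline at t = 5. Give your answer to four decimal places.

30.0920

With m_i denoting the second derivative at x_i, h_i = 3, 2, 1, 2, and Δ_i = (y_(i+1) − y_i)/h_i = 3, -7, 15, -9/2:
  3·m_0 + 10·m_1 + 2·m_2 = 6(Δ_1 - Δ_0) = -60
  2·m_1 + 6·m_2 + 1·m_3 = 6(Δ_2 - Δ_1) = 132
  1·m_2 + 6·m_3 + 2·m_4 = 6(Δ_3 - Δ_2) = -117
Natural end conditions: m_0 = m_4 = 0.
Hence m_0 = 0, m_1 = -1959/163, m_2 = 4905/163, m_3 = -3996/163, m_4 = 0.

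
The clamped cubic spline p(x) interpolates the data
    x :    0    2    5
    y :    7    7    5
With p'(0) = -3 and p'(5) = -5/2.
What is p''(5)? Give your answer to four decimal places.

-1.3333

Let M_i = p''(x_i). Step sizes h_i = 2, 3; slopes of the chords Δ_i = (y_(i+1) - y_i)/h_i = 0, -2/3.
  2·M_0 + 10·M_1 + 3·M_2 = 6(Δ_1 - Δ_0) = -4
Clamped end conditions give two more equations: 2h_0·M_0 + h_0·M_1 = 6(Δ_0 - p'(0)) = 18 and h_1·M_1 + 2h_1·M_2 = 6(p'(5) - Δ_1) = -11.
Solving: M_0 = 5, M_1 = -1, M_2 = -4/3.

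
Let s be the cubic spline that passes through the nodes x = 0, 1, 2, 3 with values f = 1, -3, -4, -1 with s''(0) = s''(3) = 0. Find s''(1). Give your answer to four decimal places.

Write M_i for s''(x_i). With h_i = 1, 1, 1 and divided differences Δ_i = -4, -1, 3, the continuity of s' gives the tridiagonal system
  1·M_0 + 4·M_1 + 1·M_2 = 6(Δ_1 - Δ_0) = 18
  1·M_1 + 4·M_2 + 1·M_3 = 6(Δ_2 - Δ_1) = 24
Natural end conditions: M_0 = M_3 = 0.
Hence M_0 = 0, M_1 = 16/5, M_2 = 26/5, M_3 = 0.

3.2000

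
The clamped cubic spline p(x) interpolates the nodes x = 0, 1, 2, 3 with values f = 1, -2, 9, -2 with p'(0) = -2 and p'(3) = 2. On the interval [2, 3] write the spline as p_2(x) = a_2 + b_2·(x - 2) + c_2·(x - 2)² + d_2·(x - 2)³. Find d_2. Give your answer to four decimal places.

Put σ_i = p'' at the i-th knot. Here h = (1, 1, 1) and Δ = (-3, 11, -11), so the interior equations h_(i-1)·σ_(i-1) + 2(h_(i-1)+h_i)·σ_i + h_i·σ_(i+1) = 6(Δ_i − Δ_(i-1)) read
  1·σ_0 + 4·σ_1 + 1·σ_2 = 6(Δ_1 - Δ_0) = 84
  1·σ_1 + 4·σ_2 + 1·σ_3 = 6(Δ_2 - Δ_1) = -132
Clamped end conditions give two more equations: 2h_0·σ_0 + h_0·σ_1 = 6(Δ_0 - p'(0)) = -6 and h_2·σ_2 + 2h_2·σ_3 = 6(p'(3) - Δ_2) = 78.
Hence σ_0 = -362/15, σ_1 = 634/15, σ_2 = -914/15, σ_3 = 1042/15.
On [2, 3], with p_2(x) = a_2 + b_2·(x - 2) + c_2·(x - 2)² + d_2·(x - 2)³: c_2 = σ_2/2 = -457/15, d_2 = (σ_3 - σ_2)/(6h_2) = 326/15, b_2 = Δ_2 - h_2(2σ_2 + σ_3)/6 = -34/15.

21.7333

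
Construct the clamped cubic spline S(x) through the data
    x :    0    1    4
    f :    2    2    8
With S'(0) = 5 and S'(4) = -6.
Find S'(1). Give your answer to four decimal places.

Put σ_i = S'' at the i-th knot. Here h = (1, 3) and Δ = (0, 2), so the interior equations h_(i-1)·σ_(i-1) + 2(h_(i-1)+h_i)·σ_i + h_i·σ_(i+1) = 6(Δ_i − Δ_(i-1)) read
  1·σ_0 + 8·σ_1 + 3·σ_2 = 6(Δ_1 - Δ_0) = 12
Clamped end conditions give two more equations: 2h_0·σ_0 + h_0·σ_1 = 6(Δ_0 - S'(0)) = -30 and h_1·σ_1 + 2h_1·σ_2 = 6(S'(4) - Δ_1) = -48.
Solving: σ_0 = -77/4, σ_1 = 17/2, σ_2 = -49/4.
On [1, 4], S'(x) = b_1 + 2c_1·(x - 1) + 3d_1·(x - 1)² with b_1 = Δ_1 - h_1(2σ_1 + σ_2)/6 = -3/8, c_1 = σ_1/2 = 17/4, d_1 = (σ_2 - σ_1)/(6h_1) = -83/72. So S'(1) = -3/8.

-0.3750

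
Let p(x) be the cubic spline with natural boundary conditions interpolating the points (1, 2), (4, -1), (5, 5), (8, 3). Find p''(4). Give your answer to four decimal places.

5.9683

With m_i denoting the second derivative at x_i, h_i = 3, 1, 3, and Δ_i = (y_(i+1) − y_i)/h_i = -1, 6, -2/3:
  3·m_0 + 8·m_1 + 1·m_2 = 6(Δ_1 - Δ_0) = 42
  1·m_1 + 8·m_2 + 3·m_3 = 6(Δ_2 - Δ_1) = -40
Natural end conditions: m_0 = m_3 = 0.
Solving the tridiagonal system: m_0 = 0, m_1 = 376/63, m_2 = -362/63, m_3 = 0.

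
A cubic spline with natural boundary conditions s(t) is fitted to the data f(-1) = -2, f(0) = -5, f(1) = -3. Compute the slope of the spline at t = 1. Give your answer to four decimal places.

Put σ_i = s'' at the i-th knot. Here h = (1, 1) and Δ = (-3, 2), so the interior equations h_(i-1)·σ_(i-1) + 2(h_(i-1)+h_i)·σ_i + h_i·σ_(i+1) = 6(Δ_i − Δ_(i-1)) read
  1·σ_0 + 4·σ_1 + 1·σ_2 = 6(Δ_1 - Δ_0) = 30
Natural end conditions: σ_0 = σ_2 = 0.
Solving the tridiagonal system: σ_0 = 0, σ_1 = 15/2, σ_2 = 0.
On [0, 1], s'(t) = b_1 + 2c_1·t + 3d_1·t² with b_1 = Δ_1 - h_1(2σ_1 + σ_2)/6 = -1/2, c_1 = σ_1/2 = 15/4, d_1 = (σ_2 - σ_1)/(6h_1) = -5/4. So s'(1) = 13/4.

3.2500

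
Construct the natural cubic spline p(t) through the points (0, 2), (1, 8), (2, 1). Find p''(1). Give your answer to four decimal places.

Let m_i = p''(x_i). Step sizes h_i = 1, 1; slopes of the chords Δ_i = (y_(i+1) - y_i)/h_i = 6, -7.
  1·m_0 + 4·m_1 + 1·m_2 = 6(Δ_1 - Δ_0) = -78
Natural end conditions: m_0 = m_2 = 0.
Solving: m_0 = 0, m_1 = -39/2, m_2 = 0.

-19.5000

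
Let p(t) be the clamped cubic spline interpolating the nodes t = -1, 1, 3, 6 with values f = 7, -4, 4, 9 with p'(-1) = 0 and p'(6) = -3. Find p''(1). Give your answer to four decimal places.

11.2568

Write M_i for p''(x_i). With h_i = 2, 2, 3 and divided differences Δ_i = -11/2, 4, 5/3, the continuity of p' gives the tridiagonal system
  2·M_0 + 8·M_1 + 2·M_2 = 6(Δ_1 - Δ_0) = 57
  2·M_1 + 10·M_2 + 3·M_3 = 6(Δ_2 - Δ_1) = -14
Clamped end conditions give two more equations: 2h_0·M_0 + h_0·M_1 = 6(Δ_0 - p'(-1)) = -33 and h_2·M_2 + 2h_2·M_3 = 6(p'(6) - Δ_2) = -28.
Solving: M_0 = -1027/74, M_1 = 833/74, M_2 = -98/37, M_3 = -371/111.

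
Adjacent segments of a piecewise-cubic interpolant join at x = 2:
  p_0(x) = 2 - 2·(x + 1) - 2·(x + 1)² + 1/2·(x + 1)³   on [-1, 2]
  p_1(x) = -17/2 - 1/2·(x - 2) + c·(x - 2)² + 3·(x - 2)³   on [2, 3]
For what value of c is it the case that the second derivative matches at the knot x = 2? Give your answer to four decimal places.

2.5000

p_0''(x) = -4 + 3·(x + 1), so p_0''(2) = 5. On the right, p_1''(2) = 2c, so c = 5/2.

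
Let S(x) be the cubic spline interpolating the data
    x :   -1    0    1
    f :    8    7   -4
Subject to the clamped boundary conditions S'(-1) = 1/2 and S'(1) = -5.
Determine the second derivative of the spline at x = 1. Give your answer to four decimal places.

With M_i denoting the second derivative at x_i, h_i = 1, 1, and Δ_i = (y_(i+1) − y_i)/h_i = -1, -11:
  1·M_0 + 4·M_1 + 1·M_2 = 6(Δ_1 - Δ_0) = -60
Clamped end conditions give two more equations: 2h_0·M_0 + h_0·M_1 = 6(Δ_0 - S'(-1)) = -9 and h_1·M_1 + 2h_1·M_2 = 6(S'(1) - Δ_1) = 36.
Forward elimination and back-substitution give M_0 = 31/4, M_1 = -49/2, M_2 = 121/4.

30.2500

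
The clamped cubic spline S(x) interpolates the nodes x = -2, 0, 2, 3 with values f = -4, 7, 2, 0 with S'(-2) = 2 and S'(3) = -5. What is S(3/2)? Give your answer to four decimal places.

Write m_i for S''(x_i). With h_i = 2, 2, 1 and divided differences Δ_i = 11/2, -5/2, -2, the continuity of S' gives the tridiagonal system
  2·m_0 + 8·m_1 + 2·m_2 = 6(Δ_1 - Δ_0) = -48
  2·m_1 + 6·m_2 + 1·m_3 = 6(Δ_2 - Δ_1) = 3
Clamped end conditions give two more equations: 2h_0·m_0 + h_0·m_1 = 6(Δ_0 - S'(-2)) = 21 and h_2·m_2 + 2h_2·m_3 = 6(S'(3) - Δ_2) = -18.
Solving the tridiagonal system: m_0 = 236/23, m_1 = -461/46, m_2 = 134/23, m_3 = -274/23.
On [0, 2], S(x) = 7 + 103/46·x - 461/92·x² + 243/184·x³.
With x = 3/2: S(3/2) = 5213/1472.

3.5414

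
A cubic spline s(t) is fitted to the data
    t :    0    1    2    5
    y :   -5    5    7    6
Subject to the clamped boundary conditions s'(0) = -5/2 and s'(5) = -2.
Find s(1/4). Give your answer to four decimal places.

Put m_i = s'' at the i-th knot. Here h = (1, 1, 3) and Δ = (10, 2, -1/3), so the interior equations h_(i-1)·m_(i-1) + 2(h_(i-1)+h_i)·m_i + h_i·m_(i+1) = 6(Δ_i − Δ_(i-1)) read
  1·m_0 + 4·m_1 + 1·m_2 = 6(Δ_1 - Δ_0) = -48
  1·m_1 + 8·m_2 + 3·m_3 = 6(Δ_2 - Δ_1) = -14
Clamped end conditions give two more equations: 2h_0·m_0 + h_0·m_1 = 6(Δ_0 - s'(0)) = 75 and h_2·m_2 + 2h_2·m_3 = 6(s'(5) - Δ_2) = -10.
Hence m_0 = 1452/29, m_1 = -729/29, m_2 = 72/29, m_3 = -253/87.
On [0, 1], s(t) = -5 - 5/2·t + 726/29·t² - 727/58·t³.
With t = 1/4: s(1/4) = -15799/3712.

-4.2562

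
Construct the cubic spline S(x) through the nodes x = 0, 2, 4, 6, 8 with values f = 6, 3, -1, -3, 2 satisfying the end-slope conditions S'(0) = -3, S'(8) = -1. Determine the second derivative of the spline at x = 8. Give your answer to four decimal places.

-7.5179

Write m_i for S''(x_i). With h_i = 2, 2, 2, 2 and divided differences Δ_i = -3/2, -2, -1, 5/2, the continuity of S' gives the tridiagonal system
  2·m_0 + 8·m_1 + 2·m_2 = 6(Δ_1 - Δ_0) = -3
  2·m_1 + 8·m_2 + 2·m_3 = 6(Δ_2 - Δ_1) = 6
  2·m_2 + 8·m_3 + 2·m_4 = 6(Δ_3 - Δ_2) = 21
Clamped end conditions give two more equations: 2h_0·m_0 + h_0·m_1 = 6(Δ_0 - S'(0)) = 9 and h_3·m_3 + 2h_3·m_4 = 6(S'(8) - Δ_3) = -21.
Hence m_0 = 155/56, m_1 = -29/28, m_2 = -1/8, m_3 = 127/28, m_4 = -421/56.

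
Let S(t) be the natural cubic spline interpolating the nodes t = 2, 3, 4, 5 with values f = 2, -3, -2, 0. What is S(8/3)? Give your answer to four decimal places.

Put M_i = S'' at the i-th knot. Here h = (1, 1, 1) and Δ = (-5, 1, 2), so the interior equations h_(i-1)·M_(i-1) + 2(h_(i-1)+h_i)·M_i + h_i·M_(i+1) = 6(Δ_i − Δ_(i-1)) read
  1·M_0 + 4·M_1 + 1·M_2 = 6(Δ_1 - Δ_0) = 36
  1·M_1 + 4·M_2 + 1·M_3 = 6(Δ_2 - Δ_1) = 6
Natural end conditions: M_0 = M_3 = 0.
Hence M_0 = 0, M_1 = 46/5, M_2 = -4/5, M_3 = 0.
On [2, 3], S(t) = 2 - 98/15·(t - 2) + 0·(t - 2)² + 23/15·(t - 2)³.
With (t - 2) = 2/3: S(8/3) = -154/81.

-1.9012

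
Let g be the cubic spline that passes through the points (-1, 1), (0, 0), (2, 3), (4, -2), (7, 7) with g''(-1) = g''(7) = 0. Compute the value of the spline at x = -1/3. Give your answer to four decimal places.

0.0734

Put M_i = g'' at the i-th knot. Here h = (1, 2, 2, 3) and Δ = (-1, 3/2, -5/2, 3), so the interior equations h_(i-1)·M_(i-1) + 2(h_(i-1)+h_i)·M_i + h_i·M_(i+1) = 6(Δ_i − Δ_(i-1)) read
  1·M_0 + 6·M_1 + 2·M_2 = 6(Δ_1 - Δ_0) = 15
  2·M_1 + 8·M_2 + 2·M_3 = 6(Δ_2 - Δ_1) = -24
  2·M_2 + 10·M_3 + 3·M_4 = 6(Δ_3 - Δ_2) = 33
Natural end conditions: M_0 = M_4 = 0.
Solving: M_0 = 0, M_1 = 219/52, M_2 = -267/52, M_3 = 225/52, M_4 = 0.
On [-1, 0], g(x) = 1 - 177/104·(x + 1) + 0·(x + 1)² + 73/104·(x + 1)³.
With (x + 1) = 2/3: g(-1/3) = 103/1404.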